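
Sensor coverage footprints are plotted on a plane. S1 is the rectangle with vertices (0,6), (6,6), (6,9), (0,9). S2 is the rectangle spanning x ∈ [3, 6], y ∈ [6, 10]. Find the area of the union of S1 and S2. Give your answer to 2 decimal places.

21.00

By inclusion–exclusion:
Individual areas: |S1| = 18, |S2| = 12.
|S1∩S2|: x∈[3,6], y∈[6,9] → 3·3 = 9.
|S1 ∪ S2| = 30 − 9 = 21.00.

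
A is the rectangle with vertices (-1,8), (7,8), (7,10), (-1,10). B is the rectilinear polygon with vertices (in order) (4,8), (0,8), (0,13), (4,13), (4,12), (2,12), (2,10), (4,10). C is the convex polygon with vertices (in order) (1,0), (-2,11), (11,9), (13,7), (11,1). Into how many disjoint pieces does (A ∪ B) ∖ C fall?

2

(A ∪ B) ∖ C splits into 2 disjoint pieces (area 0.4808, area 6.9231).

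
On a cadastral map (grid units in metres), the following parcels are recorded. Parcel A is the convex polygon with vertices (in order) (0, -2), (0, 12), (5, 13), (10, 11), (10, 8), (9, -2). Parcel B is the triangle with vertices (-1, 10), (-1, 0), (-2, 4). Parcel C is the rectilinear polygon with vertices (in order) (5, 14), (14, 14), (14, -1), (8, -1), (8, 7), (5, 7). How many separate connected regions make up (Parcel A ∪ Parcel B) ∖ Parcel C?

(Parcel A ∪ Parcel B) ∖ Parcel C splits into 2 disjoint pieces (area 100.55, area 5).

2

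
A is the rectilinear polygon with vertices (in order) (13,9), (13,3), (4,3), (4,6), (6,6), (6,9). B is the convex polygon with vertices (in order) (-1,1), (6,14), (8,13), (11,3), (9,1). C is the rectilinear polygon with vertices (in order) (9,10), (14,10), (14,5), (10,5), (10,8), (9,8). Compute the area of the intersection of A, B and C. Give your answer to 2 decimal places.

0.62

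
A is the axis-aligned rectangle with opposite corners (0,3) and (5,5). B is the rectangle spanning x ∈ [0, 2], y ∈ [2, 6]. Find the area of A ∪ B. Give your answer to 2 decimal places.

By inclusion–exclusion:
Individual areas: |A| = 10, |B| = 8.
|A∩B|: x∈[0,2], y∈[3,5] → 2·2 = 4.
|A ∪ B| = 18 − 4 = 14.00.

14.00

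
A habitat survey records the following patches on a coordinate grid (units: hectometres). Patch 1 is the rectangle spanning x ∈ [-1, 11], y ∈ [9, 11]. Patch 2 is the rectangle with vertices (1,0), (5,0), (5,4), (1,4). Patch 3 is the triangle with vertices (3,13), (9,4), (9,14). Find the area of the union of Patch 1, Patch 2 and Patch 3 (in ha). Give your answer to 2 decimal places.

By inclusion–exclusion:
Individual areas: |Patch 1| = 24, |Patch 2| = 16, |Patch 3| = 30.
|Patch 1∩Patch 2| = 0 (no overlap).
|Patch 1∩Patch 3| = 8.
|Patch 2∩Patch 3| = 0.
|Patch 1∩Patch 2∩Patch 3| = 0.
|Patch 1 ∪ Patch 2 ∪ Patch 3| = 70 − 8 + 0 = 62.00.

62.00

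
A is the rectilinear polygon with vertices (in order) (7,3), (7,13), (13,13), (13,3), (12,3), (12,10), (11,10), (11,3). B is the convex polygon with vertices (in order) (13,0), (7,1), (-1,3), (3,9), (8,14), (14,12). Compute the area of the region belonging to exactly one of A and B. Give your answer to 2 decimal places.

82.83

|A| = 53, |B| = 134.5, |A∩B| = 52.3333.
|A △ B| = |A| + |B| − 2·|A∩B| = 53 + 134.5 − 104.6667 = 82.83.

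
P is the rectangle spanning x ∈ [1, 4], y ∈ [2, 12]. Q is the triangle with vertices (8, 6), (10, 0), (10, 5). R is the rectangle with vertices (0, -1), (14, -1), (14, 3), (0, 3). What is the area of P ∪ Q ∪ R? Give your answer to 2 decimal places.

86.50

By inclusion–exclusion:
Individual areas: |P| = 30, |Q| = 5, |R| = 56.
|P∩Q| = 0.
|P∩R|: x∈[1,4], y∈[2,3] → 3·1 = 3.
|Q∩R| = 1.5.
|P∩Q∩R| = 0.
|P ∪ Q ∪ R| = 91 − 4.5 + 0 = 86.50.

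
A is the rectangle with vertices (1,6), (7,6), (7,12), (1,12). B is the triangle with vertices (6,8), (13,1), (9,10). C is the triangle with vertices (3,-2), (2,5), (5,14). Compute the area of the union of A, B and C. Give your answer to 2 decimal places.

61.42

By inclusion–exclusion:
Individual areas: |A| = 36, |B| = 17.5, |C| = 15.
|A∩B| = 0.8333.
|A∩C| = 6.25.
|B∩C| = 0.
|A∩B∩C| = 0.
|A ∪ B ∪ C| = 68.5 − 7.0833 + 0 = 61.42.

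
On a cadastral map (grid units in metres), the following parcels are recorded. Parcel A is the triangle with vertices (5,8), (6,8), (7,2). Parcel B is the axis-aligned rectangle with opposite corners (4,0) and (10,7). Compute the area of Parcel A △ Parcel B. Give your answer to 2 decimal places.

40.83

|Parcel A| = 3, |Parcel B| = 42, |Parcel A∩Parcel B| = 2.0833.
|Parcel A △ Parcel B| = |Parcel A| + |Parcel B| − 2·|Parcel A∩Parcel B| = 3 + 42 − 4.1667 = 40.83.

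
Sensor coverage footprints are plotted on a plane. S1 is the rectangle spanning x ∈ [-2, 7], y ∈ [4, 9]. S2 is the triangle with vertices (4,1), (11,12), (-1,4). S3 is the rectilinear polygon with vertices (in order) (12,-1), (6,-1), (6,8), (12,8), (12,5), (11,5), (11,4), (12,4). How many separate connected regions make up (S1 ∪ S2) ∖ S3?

(S1 ∪ S2) ∖ S3 is a single connected region.

1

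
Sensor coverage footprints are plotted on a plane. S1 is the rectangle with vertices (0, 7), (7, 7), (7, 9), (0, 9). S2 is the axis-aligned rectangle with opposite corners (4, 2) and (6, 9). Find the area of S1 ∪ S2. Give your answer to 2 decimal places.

24.00

By inclusion–exclusion:
Individual areas: |S1| = 14, |S2| = 14.
|S1∩S2|: x∈[4,6], y∈[7,9] → 2·2 = 4.
|S1 ∪ S2| = 28 − 4 = 24.00.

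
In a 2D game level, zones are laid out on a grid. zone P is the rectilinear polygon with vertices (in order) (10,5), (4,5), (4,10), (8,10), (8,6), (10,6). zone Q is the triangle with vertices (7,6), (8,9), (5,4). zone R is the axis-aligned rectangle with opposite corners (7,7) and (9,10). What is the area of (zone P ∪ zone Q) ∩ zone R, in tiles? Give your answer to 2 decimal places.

The region (zone P ∪ zone Q) ∩ zone R is the polygon with vertices (8,10), (8,9), (8,7), (7,7), (7,10).
By the shoelace formula its area is 3.00.

3.00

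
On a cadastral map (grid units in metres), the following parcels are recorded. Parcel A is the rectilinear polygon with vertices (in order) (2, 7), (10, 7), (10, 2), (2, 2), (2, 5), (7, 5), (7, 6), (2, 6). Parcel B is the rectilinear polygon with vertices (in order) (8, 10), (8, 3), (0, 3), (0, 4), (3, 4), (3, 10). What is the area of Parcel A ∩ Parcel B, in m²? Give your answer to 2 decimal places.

17.00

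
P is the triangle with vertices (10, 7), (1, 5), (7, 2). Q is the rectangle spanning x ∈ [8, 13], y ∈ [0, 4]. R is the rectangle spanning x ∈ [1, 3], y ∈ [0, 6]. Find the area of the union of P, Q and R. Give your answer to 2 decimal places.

50.02

By inclusion–exclusion:
Individual areas: |P| = 19.5, |Q| = 20, |R| = 12.
|P∩Q| = 0.0333.
|P∩R| = 1.4444.
|Q∩R| = 0 (no overlap).
|P∩Q∩R| = 0.
|P ∪ Q ∪ R| = 51.5 − 1.4778 + 0 = 50.02.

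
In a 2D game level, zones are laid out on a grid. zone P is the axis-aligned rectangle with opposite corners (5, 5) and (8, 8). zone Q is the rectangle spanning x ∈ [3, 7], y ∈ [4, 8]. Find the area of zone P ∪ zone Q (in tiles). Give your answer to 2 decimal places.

By inclusion–exclusion:
Individual areas: |zone P| = 9, |zone Q| = 16.
|zone P∩zone Q|: x∈[5,7], y∈[5,8] → 2·3 = 6.
|zone P ∪ zone Q| = 25 − 6 = 19.00.

19.00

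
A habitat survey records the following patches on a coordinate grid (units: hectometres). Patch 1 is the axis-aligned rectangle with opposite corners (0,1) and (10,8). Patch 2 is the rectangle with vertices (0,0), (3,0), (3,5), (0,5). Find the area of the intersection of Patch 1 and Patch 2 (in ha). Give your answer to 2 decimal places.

12.00

|Patch 1∩Patch 2|: x∈[0,3], y∈[1,5] → 3·4 = 12.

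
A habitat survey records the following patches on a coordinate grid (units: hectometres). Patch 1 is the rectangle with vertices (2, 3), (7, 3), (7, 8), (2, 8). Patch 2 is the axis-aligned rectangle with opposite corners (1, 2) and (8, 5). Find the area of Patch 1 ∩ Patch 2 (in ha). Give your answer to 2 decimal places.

10.00

|Patch 1∩Patch 2|: x∈[2,7], y∈[3,5] → 5·2 = 10.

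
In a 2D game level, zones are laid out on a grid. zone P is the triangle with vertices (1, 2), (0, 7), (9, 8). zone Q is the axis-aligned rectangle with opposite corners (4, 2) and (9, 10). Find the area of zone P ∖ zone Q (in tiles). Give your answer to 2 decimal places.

|zone P| = 23, |zone P∩zone Q| = 7.9861.
|zone P ∖ zone Q| = |zone P| − |zone P∩zone Q| = 23 − 7.9861 = 15.01.

15.01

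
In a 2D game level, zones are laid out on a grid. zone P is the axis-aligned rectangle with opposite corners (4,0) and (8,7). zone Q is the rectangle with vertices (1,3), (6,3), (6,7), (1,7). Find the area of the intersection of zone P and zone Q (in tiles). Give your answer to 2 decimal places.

|zone P∩zone Q|: x∈[4,6], y∈[3,7] → 2·4 = 8.

8.00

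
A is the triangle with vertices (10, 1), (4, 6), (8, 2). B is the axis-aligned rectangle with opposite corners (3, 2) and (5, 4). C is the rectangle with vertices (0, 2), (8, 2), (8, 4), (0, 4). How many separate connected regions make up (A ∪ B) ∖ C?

2

(A ∪ B) ∖ C splits into 2 disjoint pieces (area 0.4, area 0.6667).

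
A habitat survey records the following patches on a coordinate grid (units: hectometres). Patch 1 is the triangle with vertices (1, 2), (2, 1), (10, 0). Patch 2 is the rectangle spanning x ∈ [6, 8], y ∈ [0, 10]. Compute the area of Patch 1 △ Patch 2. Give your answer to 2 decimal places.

|Patch 1| = 3.5, |Patch 2| = 20, |Patch 1∩Patch 2| = 0.5833.
|Patch 1 △ Patch 2| = |Patch 1| + |Patch 2| − 2·|Patch 1∩Patch 2| = 3.5 + 20 − 1.1667 = 22.33.

22.33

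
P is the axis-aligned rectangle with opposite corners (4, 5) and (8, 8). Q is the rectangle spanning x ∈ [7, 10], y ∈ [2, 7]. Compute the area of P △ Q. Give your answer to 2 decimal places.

23.00

|P∩Q|: x∈[7,8], y∈[5,7] → 1·2 = 2.
|P △ Q| = |P| + |Q| − 2·|P∩Q| = 12 + 15 − 4 = 23.00.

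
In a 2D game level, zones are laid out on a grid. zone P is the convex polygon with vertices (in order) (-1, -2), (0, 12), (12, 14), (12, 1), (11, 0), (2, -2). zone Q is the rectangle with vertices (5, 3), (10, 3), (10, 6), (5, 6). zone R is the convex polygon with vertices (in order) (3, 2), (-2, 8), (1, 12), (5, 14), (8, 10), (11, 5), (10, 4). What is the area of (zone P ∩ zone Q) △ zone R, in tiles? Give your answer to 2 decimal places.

|zone P ∩ zone Q| = 15.
|(zone P ∩ zone Q) ∩ zone R| = 13.25.
|(zone P ∩ zone Q) △ zone R| = 15 + 90 − 26.5 = 78.50.

78.50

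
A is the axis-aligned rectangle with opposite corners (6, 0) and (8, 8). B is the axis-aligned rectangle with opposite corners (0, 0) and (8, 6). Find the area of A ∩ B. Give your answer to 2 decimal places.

12.00

|A∩B|: x∈[6,8], y∈[0,6] → 2·6 = 12.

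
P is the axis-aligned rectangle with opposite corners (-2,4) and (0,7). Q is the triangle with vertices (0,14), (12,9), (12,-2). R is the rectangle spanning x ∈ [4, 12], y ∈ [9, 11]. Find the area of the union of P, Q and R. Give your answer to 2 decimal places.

By inclusion–exclusion:
Individual areas: |P| = 6, |Q| = 66, |R| = 16.
|P∩Q| = 0.
|P∩R| = 0 (no overlap).
|Q∩R| = 11.2.
|P∩Q∩R| = 0.
|P ∪ Q ∪ R| = 88 − 11.2 + 0 = 76.80.

76.80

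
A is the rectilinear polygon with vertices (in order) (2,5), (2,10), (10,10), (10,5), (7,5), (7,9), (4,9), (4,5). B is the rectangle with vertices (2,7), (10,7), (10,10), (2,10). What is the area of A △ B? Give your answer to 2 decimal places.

16.00

|A| = 28, |B| = 24, |A∩B| = 18.
|A △ B| = |A| + |B| − 2·|A∩B| = 28 + 24 − 36 = 16.00.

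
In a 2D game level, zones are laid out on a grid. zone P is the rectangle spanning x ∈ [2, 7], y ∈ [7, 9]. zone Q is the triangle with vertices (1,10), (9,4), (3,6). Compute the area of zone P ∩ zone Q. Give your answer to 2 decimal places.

3.08

The intersection is the polygon with vertices (2,9), (2.333,9), (5,7), (2.5,7), (2,8).
By the shoelace formula its area is 3.08.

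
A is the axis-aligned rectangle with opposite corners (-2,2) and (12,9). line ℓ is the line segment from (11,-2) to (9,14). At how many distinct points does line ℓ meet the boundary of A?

The segment meets the boundary at (9.625,9), (10.5,2).

2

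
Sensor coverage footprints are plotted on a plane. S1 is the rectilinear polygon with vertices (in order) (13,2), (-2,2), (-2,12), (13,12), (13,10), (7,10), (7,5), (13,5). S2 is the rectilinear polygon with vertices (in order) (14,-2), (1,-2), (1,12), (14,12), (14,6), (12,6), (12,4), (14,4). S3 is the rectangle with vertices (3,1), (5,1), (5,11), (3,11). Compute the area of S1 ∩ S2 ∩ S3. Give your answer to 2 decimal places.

18.00

The intersection is the polygon with vertices (3,2), (3,11), (5,11), (5,2).
By the shoelace formula its area is 18.00.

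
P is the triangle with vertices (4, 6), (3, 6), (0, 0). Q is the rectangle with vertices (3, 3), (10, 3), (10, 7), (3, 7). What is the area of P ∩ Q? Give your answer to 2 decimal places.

The intersection is the polygon with vertices (4,6), (3,4.5), (3,6).
By the shoelace formula its area is 0.75.

0.75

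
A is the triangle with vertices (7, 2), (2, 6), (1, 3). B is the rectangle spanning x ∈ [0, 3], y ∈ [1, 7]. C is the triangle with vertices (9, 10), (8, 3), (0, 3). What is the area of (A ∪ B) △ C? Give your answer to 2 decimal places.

|A ∪ B| = 23.0667.
|(A ∪ B) ∩ C| = 6.525.
|(A ∪ B) △ C| = 23.0667 + 28 − 13.05 = 38.02.

38.02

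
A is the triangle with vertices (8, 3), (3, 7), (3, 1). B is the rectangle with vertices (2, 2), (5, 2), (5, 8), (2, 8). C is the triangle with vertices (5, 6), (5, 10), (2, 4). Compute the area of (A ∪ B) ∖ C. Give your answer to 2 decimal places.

|A ∪ B| = 24.6.
|(A ∪ B) ∩ C| = 5.
|(A ∪ B) ∖ C| = 24.6 − 5 = 19.60.

19.60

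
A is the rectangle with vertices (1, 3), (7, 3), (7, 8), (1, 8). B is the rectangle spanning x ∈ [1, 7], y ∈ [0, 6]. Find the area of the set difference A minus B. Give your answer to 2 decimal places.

|A∩B|: x∈[1,7], y∈[3,6] → 6·3 = 18.
|A| = 30.
|A ∖ B| = |A| − |A∩B| = 30 − 18 = 12.00.

12.00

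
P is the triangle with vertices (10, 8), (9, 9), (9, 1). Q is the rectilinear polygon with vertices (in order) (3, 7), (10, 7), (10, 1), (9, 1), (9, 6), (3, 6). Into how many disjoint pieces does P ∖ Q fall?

P ∖ Q is a single connected region.

1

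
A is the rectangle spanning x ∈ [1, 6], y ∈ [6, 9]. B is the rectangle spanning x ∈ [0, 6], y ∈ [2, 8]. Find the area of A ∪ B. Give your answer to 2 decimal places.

By inclusion–exclusion:
Individual areas: |A| = 15, |B| = 36.
|A∩B|: x∈[1,6], y∈[6,8] → 5·2 = 10.
|A ∪ B| = 51 − 10 = 41.00.

41.00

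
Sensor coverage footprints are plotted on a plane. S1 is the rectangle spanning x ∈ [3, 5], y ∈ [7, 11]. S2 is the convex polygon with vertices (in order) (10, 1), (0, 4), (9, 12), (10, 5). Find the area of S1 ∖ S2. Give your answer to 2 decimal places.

6.83

|S1| = 8, |S1∩S2| = 1.1736.
|S1 ∖ S2| = |S1| − |S1∩S2| = 8 − 1.1736 = 6.83.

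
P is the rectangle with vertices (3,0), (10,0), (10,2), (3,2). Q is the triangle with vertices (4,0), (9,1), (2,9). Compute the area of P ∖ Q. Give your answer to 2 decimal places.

|P| = 14, |P∩Q| = 7.5069.
|P ∖ Q| = |P| − |P∩Q| = 14 − 7.5069 = 6.49.

6.49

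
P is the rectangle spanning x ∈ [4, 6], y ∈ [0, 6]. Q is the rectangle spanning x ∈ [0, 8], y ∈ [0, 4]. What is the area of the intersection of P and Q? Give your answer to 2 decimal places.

8.00

|P∩Q|: x∈[4,6], y∈[0,4] → 2·4 = 8.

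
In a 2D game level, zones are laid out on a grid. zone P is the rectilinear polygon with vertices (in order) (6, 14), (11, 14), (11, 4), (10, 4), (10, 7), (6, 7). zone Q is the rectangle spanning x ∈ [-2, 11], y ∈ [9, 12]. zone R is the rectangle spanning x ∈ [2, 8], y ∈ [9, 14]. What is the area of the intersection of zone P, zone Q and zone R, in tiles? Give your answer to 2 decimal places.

The intersection is the polygon with vertices (6,9), (6,12), (8,12), (8,9).
By the shoelace formula its area is 6.00.

6.00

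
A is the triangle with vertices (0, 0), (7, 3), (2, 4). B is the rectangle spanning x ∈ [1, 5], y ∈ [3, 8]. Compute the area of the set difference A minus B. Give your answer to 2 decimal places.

8.65

|A| = 11, |A∩B| = 2.35.
|A ∖ B| = |A| − |A∩B| = 11 − 2.35 = 8.65.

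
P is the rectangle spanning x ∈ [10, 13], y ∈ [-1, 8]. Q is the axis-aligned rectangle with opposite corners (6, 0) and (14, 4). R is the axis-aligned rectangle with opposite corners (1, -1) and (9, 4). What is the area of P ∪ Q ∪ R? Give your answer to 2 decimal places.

By inclusion–exclusion:
Individual areas: |P| = 27, |Q| = 32, |R| = 40.
|P∩Q|: x∈[10,13], y∈[0,4] → 3·4 = 12.
|P∩R| = 0 (no overlap).
|Q∩R|: x∈[6,9], y∈[0,4] → 3·4 = 12.
|P∩Q∩R| = 0.
|P ∪ Q ∪ R| = 99 − 24 + 0 = 75.00.

75.00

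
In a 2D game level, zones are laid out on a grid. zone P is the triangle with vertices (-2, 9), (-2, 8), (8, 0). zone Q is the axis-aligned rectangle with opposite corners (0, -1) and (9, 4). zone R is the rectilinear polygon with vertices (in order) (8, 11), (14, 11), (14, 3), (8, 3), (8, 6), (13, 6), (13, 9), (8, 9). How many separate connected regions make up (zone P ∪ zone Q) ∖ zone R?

1

(zone P ∪ zone Q) ∖ zone R is a single connected region.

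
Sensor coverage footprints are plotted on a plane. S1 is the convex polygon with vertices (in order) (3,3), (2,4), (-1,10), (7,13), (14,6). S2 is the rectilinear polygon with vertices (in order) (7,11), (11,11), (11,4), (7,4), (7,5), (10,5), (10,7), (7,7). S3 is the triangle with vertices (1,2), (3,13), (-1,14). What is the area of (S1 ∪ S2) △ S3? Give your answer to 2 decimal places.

91.23

|S1 ∪ S2| = 89.0455.
|(S1 ∪ S2) ∩ S3| = 10.4077.
|(S1 ∪ S2) △ S3| = 89.0455 + 23 − 20.8155 = 91.23.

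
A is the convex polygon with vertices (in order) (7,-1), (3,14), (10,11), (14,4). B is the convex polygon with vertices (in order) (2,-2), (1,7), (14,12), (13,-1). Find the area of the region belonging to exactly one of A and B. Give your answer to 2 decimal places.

|A| = 81, |B| = 132, |A∩B| = 61.4994.
|A △ B| = |A| + |B| − 2·|A∩B| = 81 + 132 − 122.9989 = 90.00.

90.00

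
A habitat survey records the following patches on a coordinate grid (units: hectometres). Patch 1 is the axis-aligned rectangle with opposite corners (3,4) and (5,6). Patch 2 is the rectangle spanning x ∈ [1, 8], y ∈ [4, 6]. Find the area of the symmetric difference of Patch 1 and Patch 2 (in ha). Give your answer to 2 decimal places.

10.00

|Patch 1∩Patch 2|: x∈[3,5], y∈[4,6] → 2·2 = 4.
|Patch 1 △ Patch 2| = |Patch 1| + |Patch 2| − 2·|Patch 1∩Patch 2| = 4 + 14 − 8 = 10.00.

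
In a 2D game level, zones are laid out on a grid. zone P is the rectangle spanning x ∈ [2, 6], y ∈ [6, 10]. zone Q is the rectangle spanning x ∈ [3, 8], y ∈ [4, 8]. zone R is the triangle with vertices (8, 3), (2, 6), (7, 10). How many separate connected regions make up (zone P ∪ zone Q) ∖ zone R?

(zone P ∪ zone Q) ∖ zone R splits into 3 disjoint pieces (area 9.6, area 1.7143, area 2.25).

3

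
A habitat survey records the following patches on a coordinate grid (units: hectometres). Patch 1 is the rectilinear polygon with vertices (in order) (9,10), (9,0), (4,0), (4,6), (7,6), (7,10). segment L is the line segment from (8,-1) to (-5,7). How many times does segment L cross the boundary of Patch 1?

2

The segment meets the boundary at (4,1.462), (6.375,0).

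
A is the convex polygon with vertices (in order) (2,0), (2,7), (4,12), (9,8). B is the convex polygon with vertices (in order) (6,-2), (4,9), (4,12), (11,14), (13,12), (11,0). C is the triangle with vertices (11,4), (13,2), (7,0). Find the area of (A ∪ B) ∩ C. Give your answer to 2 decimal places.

The region (A ∪ B) ∩ C is the polygon with vertices (11.235,1.412), (7,0), (11,4), (11.571,3.429).
By the shoelace formula its area is 6.32.

6.32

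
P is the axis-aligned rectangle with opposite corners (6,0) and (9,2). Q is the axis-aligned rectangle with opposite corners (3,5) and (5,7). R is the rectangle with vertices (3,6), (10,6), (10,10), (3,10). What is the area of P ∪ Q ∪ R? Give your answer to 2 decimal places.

36.00

By inclusion–exclusion:
Individual areas: |P| = 6, |Q| = 4, |R| = 28.
|P∩Q| = 0 (no overlap).
|P∩R| = 0 (no overlap).
|Q∩R|: x∈[3,5], y∈[6,7] → 2·1 = 2.
|P∩Q∩R| = 0.
|P ∪ Q ∪ R| = 38 − 2 + 0 = 36.00.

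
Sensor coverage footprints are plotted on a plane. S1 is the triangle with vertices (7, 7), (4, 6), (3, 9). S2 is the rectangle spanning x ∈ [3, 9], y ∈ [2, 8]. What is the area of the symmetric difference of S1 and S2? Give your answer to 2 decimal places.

32.67

|S1| = 5, |S2| = 36, |S1∩S2| = 4.1667.
|S1 △ S2| = |S1| + |S2| − 2·|S1∩S2| = 5 + 36 − 8.3333 = 32.67.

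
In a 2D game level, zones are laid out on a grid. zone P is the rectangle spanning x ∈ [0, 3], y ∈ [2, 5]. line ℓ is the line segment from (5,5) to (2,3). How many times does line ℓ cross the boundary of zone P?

1

The segment meets the boundary at (3,3.667).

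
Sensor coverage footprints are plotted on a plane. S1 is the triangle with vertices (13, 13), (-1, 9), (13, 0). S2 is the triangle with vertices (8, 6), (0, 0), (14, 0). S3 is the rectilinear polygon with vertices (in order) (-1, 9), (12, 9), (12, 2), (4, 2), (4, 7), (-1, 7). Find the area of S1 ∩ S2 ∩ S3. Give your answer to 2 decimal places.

9.64

The intersection is the polygon with vertices (8,6), (12,2), (9.889,2), (6,4.5).
By the shoelace formula its area is 9.64.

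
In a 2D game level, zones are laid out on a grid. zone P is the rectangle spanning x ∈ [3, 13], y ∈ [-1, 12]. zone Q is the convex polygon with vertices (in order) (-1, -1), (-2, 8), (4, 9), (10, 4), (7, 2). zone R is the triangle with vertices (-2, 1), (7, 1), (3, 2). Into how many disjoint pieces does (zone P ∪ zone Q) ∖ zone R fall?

1

(zone P ∪ zone Q) ∖ zone R is a single connected region.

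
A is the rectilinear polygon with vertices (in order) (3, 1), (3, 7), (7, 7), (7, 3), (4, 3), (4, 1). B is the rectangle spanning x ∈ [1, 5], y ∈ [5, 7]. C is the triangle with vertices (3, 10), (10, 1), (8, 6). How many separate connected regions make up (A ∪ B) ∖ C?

2

(A ∪ B) ∖ C splits into 2 disjoint pieces (area 20.2143, area 0.025).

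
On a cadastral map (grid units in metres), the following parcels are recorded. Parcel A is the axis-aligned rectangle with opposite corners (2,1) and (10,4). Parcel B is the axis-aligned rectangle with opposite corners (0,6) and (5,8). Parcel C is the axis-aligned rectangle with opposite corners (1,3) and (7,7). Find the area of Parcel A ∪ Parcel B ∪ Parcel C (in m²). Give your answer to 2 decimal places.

By inclusion–exclusion:
Individual areas: |Parcel A| = 24, |Parcel B| = 10, |Parcel C| = 24.
|Parcel A∩Parcel B| = 0 (no overlap).
|Parcel A∩Parcel C|: x∈[2,7], y∈[3,4] → 5·1 = 5.
|Parcel B∩Parcel C|: x∈[1,5], y∈[6,7] → 4·1 = 4.
|Parcel A∩Parcel B∩Parcel C| = 0.
|Parcel A ∪ Parcel B ∪ Parcel C| = 58 − 9 + 0 = 49.00.

49.00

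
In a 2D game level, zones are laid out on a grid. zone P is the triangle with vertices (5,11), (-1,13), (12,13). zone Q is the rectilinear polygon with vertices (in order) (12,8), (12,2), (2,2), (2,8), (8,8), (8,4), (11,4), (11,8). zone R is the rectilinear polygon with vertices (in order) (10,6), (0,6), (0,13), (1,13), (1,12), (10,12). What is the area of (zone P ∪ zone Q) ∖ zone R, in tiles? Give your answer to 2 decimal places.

45.25

|zone P ∪ zone Q| = 61.
|(zone P ∪ zone Q) ∩ zone R| = 15.75.
|(zone P ∪ zone Q) ∖ zone R| = 61 − 15.75 = 45.25.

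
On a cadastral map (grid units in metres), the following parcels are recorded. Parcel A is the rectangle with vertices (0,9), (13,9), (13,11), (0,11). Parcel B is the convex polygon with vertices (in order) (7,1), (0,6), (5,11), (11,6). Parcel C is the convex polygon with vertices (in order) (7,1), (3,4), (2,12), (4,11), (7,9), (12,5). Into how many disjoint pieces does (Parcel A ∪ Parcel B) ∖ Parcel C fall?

3

(Parcel A ∪ Parcel B) ∖ Parcel C splits into 3 disjoint pieces (area 15.9902, area 6.6111, area 4.5).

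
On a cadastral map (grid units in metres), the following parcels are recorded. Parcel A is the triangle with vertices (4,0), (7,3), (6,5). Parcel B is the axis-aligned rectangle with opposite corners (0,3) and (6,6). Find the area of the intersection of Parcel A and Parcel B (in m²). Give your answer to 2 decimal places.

The intersection is the polygon with vertices (6,5), (6,3), (5.2,3).
By the shoelace formula its area is 0.80.

0.80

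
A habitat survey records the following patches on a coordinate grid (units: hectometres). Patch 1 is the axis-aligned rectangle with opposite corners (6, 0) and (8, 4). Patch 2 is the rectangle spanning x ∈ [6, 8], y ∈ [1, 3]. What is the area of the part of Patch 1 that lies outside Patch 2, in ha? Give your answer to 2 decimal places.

|Patch 1∩Patch 2|: x∈[6,8], y∈[1,3] → 2·2 = 4.
|Patch 1| = 8.
|Patch 1 ∖ Patch 2| = |Patch 1| − |Patch 1∩Patch 2| = 8 − 4 = 4.00.

4.00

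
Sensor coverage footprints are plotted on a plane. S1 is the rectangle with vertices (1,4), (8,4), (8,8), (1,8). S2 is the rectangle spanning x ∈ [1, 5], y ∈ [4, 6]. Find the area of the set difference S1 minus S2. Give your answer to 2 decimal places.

|S1∩S2|: x∈[1,5], y∈[4,6] → 4·2 = 8.
|S1| = 28.
|S1 ∖ S2| = |S1| − |S1∩S2| = 28 − 8 = 20.00.

20.00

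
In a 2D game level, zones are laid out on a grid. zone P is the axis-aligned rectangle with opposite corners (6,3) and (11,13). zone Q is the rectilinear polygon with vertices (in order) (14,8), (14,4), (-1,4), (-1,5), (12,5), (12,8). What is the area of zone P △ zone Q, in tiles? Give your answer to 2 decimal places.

61.00

|zone P| = 50, |zone Q| = 21, |zone P∩zone Q| = 5.
|zone P △ zone Q| = |zone P| + |zone Q| − 2·|zone P∩zone Q| = 50 + 21 − 10 = 61.00.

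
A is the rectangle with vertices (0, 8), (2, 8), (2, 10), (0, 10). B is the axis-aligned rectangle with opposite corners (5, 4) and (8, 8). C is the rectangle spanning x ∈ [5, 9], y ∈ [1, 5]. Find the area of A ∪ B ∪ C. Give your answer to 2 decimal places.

29.00

By inclusion–exclusion:
Individual areas: |A| = 4, |B| = 12, |C| = 16.
|A∩B| = 0 (no overlap).
|A∩C| = 0 (no overlap).
|B∩C|: x∈[5,8], y∈[4,5] → 3·1 = 3.
|A∩B∩C| = 0.
|A ∪ B ∪ C| = 32 − 3 + 0 = 29.00.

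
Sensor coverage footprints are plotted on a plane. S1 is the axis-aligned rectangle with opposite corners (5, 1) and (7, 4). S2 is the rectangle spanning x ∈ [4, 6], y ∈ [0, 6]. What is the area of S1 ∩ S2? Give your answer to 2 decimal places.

|S1∩S2|: x∈[5,6], y∈[1,4] → 1·3 = 3.

3.00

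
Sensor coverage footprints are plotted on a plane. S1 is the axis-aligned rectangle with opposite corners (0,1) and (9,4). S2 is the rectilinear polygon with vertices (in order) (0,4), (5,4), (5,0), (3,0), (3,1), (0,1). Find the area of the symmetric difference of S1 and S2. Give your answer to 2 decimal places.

14.00

|S1| = 27, |S2| = 17, |S1∩S2| = 15.
|S1 △ S2| = |S1| + |S2| − 2·|S1∩S2| = 27 + 17 − 30 = 14.00.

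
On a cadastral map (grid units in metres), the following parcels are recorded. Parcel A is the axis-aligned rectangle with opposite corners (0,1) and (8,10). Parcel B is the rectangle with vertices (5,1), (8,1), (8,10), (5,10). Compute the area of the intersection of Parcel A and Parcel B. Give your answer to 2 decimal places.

27.00

|Parcel A∩Parcel B|: x∈[5,8], y∈[1,10] → 3·9 = 27.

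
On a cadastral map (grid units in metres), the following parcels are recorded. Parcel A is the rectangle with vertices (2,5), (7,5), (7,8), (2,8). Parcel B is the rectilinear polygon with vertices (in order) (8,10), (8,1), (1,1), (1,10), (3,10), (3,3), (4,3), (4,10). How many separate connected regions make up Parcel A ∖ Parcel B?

Parcel A ∖ Parcel B is a single connected region.

1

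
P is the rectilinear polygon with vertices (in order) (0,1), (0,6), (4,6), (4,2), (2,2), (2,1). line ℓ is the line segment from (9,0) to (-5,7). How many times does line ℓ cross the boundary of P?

The segment meets the boundary at (0,4.5), (4,2.5).

2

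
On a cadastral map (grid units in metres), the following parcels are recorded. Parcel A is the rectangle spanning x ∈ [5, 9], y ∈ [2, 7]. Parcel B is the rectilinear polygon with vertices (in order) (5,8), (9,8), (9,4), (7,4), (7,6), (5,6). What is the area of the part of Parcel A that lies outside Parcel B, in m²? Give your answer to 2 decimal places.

|Parcel A| = 20, |Parcel A∩Parcel B| = 8.
|Parcel A ∖ Parcel B| = |Parcel A| − |Parcel A∩Parcel B| = 20 − 8 = 12.00.

12.00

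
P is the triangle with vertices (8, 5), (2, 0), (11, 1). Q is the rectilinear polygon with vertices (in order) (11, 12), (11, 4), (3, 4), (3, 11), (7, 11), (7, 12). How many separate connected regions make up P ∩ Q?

P ∩ Q is a single connected region.

1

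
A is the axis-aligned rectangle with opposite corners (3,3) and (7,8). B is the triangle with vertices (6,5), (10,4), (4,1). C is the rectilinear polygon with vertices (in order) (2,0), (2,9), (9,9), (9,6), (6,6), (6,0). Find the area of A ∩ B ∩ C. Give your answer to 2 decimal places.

1.00

The intersection is the polygon with vertices (5,3), (6,5), (6,3).
By the shoelace formula its area is 1.00.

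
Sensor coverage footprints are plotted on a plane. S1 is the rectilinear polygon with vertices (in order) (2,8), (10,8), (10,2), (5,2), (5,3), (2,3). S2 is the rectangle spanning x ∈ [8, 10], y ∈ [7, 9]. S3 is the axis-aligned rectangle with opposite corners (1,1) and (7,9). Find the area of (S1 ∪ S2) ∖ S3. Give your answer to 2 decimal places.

20.00

|S1 ∪ S2| = 47.
|(S1 ∪ S2) ∩ S3| = 27.
|(S1 ∪ S2) ∖ S3| = 47 − 27 = 20.00.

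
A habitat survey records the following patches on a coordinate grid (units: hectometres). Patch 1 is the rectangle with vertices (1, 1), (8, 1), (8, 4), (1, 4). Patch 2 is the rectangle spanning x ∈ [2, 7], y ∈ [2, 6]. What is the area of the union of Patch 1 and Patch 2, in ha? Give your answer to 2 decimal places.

31.00

By inclusion–exclusion:
Individual areas: |Patch 1| = 21, |Patch 2| = 20.
|Patch 1∩Patch 2|: x∈[2,7], y∈[2,4] → 5·2 = 10.
|Patch 1 ∪ Patch 2| = 41 − 10 = 31.00.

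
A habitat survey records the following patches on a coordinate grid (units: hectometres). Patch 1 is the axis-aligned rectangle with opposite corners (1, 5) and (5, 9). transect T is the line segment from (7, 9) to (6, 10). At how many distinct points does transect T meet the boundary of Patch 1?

The segment lies entirely outside Patch 1 and never meets its boundary.

0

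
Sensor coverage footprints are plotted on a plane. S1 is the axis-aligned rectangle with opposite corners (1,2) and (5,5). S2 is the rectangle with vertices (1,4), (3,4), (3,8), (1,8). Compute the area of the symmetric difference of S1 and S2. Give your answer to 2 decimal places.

16.00

|S1∩S2|: x∈[1,3], y∈[4,5] → 2·1 = 2.
|S1 △ S2| = |S1| + |S2| − 2·|S1∩S2| = 12 + 8 − 4 = 16.00.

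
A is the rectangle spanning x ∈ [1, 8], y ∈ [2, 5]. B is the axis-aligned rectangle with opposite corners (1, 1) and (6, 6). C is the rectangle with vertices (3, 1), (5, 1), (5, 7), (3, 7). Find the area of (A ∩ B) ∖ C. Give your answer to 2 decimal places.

9.00

|A ∩ B| = 15.
|(A ∩ B) ∩ C| = 6.
|(A ∩ B) ∖ C| = 15 − 6 = 9.00.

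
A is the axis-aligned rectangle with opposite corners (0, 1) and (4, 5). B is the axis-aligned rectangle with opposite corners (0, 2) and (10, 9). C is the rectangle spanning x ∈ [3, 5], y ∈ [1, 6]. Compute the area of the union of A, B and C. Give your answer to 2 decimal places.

By inclusion–exclusion:
Individual areas: |A| = 16, |B| = 70, |C| = 10.
|A∩B|: x∈[0,4], y∈[2,5] → 4·3 = 12.
|A∩C|: x∈[3,4], y∈[1,5] → 1·4 = 4.
|B∩C|: x∈[3,5], y∈[2,6] → 2·4 = 8.
|A∩B∩C| = 3.
|A ∪ B ∪ C| = 96 − 24 + 3 = 75.00.

75.00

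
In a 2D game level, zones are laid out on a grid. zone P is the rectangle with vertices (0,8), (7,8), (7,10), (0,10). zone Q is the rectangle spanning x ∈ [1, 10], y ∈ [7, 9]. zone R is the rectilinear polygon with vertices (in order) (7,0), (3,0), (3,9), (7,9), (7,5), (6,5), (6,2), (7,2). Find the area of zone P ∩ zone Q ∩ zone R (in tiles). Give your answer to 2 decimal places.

The intersection is the polygon with vertices (3,8), (3,9), (7,9), (7,8).
By the shoelace formula its area is 4.00.

4.00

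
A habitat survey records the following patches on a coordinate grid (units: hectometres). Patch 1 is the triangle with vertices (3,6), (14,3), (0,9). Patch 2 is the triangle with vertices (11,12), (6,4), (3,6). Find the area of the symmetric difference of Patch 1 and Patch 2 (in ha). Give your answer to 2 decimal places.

20.45

|Patch 1| = 12, |Patch 2| = 17, |Patch 1∩Patch 2| = 4.2756.
|Patch 1 △ Patch 2| = |Patch 1| + |Patch 2| − 2·|Patch 1∩Patch 2| = 12 + 17 − 8.5512 = 20.45.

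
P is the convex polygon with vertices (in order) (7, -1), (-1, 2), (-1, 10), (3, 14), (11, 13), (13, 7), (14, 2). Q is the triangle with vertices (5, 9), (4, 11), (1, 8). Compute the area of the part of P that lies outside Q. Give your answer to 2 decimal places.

|P| = 173, |P∩Q| = 4.5.
|P ∖ Q| = |P| − |P∩Q| = 173 − 4.5 = 168.50.

168.50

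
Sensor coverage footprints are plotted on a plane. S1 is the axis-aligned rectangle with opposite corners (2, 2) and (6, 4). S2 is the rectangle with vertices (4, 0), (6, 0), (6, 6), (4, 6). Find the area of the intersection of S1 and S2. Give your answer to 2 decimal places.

|S1∩S2|: x∈[4,6], y∈[2,4] → 2·2 = 4.

4.00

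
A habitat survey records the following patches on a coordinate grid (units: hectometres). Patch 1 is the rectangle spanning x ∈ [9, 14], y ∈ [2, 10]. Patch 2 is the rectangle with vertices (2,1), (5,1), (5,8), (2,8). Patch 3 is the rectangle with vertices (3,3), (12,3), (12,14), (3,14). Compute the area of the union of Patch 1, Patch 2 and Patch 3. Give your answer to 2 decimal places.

By inclusion–exclusion:
Individual areas: |Patch 1| = 40, |Patch 2| = 21, |Patch 3| = 99.
|Patch 1∩Patch 2| = 0 (no overlap).
|Patch 1∩Patch 3|: x∈[9,12], y∈[3,10] → 3·7 = 21.
|Patch 2∩Patch 3|: x∈[3,5], y∈[3,8] → 2·5 = 10.
|Patch 1∩Patch 2∩Patch 3| = 0.
|Patch 1 ∪ Patch 2 ∪ Patch 3| = 160 − 31 + 0 = 129.00.

129.00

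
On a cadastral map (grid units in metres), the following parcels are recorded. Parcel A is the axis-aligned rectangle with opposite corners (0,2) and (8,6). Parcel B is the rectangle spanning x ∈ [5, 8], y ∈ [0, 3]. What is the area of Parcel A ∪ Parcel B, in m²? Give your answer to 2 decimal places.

By inclusion–exclusion:
Individual areas: |Parcel A| = 32, |Parcel B| = 9.
|Parcel A∩Parcel B|: x∈[5,8], y∈[2,3] → 3·1 = 3.
|Parcel A ∪ Parcel B| = 41 − 3 = 38.00.

38.00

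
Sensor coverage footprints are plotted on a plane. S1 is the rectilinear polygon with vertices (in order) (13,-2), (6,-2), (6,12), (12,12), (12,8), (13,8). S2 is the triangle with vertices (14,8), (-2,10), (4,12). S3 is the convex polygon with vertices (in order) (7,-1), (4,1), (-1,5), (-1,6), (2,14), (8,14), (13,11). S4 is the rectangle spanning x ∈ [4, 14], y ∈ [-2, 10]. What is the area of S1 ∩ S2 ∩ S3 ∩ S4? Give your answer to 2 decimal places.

The intersection is the polygon with vertices (11.647,8.294), (6,9), (6,10), (9,10), (11.917,8.833).
By the shoelace formula its area is 6.33.

6.33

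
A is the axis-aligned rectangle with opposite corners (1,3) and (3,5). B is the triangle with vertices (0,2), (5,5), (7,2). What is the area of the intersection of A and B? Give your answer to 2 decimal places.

The intersection is the polygon with vertices (3,3), (1.667,3), (3,3.8).
By the shoelace formula its area is 0.53.

0.53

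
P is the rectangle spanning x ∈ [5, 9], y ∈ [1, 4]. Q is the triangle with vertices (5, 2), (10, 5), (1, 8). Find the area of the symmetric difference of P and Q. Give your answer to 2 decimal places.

|P| = 12, |Q| = 21, |P∩Q| = 3.3333.
|P △ Q| = |P| + |Q| − 2·|P∩Q| = 12 + 21 − 6.6667 = 26.33.

26.33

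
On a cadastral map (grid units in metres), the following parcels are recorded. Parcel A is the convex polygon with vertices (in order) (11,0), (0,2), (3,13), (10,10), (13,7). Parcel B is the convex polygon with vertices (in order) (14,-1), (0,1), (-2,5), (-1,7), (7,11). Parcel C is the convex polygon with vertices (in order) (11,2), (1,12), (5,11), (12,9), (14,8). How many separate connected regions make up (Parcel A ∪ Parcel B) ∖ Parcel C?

2

(Parcel A ∪ Parcel B) ∖ Parcel C splits into 2 disjoint pieces (area 6.9872, area 85.9639).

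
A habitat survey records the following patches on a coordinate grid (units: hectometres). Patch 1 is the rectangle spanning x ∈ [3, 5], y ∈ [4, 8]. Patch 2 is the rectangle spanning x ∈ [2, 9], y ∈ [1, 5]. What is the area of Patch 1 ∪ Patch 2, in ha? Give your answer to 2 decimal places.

34.00

By inclusion–exclusion:
Individual areas: |Patch 1| = 8, |Patch 2| = 28.
|Patch 1∩Patch 2|: x∈[3,5], y∈[4,5] → 2·1 = 2.
|Patch 1 ∪ Patch 2| = 36 − 2 = 34.00.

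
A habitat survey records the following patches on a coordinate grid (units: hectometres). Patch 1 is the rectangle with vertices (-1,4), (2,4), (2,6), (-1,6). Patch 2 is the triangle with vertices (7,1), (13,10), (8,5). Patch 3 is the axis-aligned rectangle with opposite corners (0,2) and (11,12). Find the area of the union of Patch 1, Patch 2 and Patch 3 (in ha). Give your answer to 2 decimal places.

113.21

By inclusion–exclusion:
Individual areas: |Patch 1| = 6, |Patch 2| = 7.5, |Patch 3| = 110.
|Patch 1∩Patch 2| = 0.
|Patch 1∩Patch 3|: x∈[0,2], y∈[4,6] → 2·2 = 4.
|Patch 2∩Patch 3| = 6.2917.
|Patch 1∩Patch 2∩Patch 3| = 0.
|Patch 1 ∪ Patch 2 ∪ Patch 3| = 123.5 − 10.2917 + 0 = 113.21.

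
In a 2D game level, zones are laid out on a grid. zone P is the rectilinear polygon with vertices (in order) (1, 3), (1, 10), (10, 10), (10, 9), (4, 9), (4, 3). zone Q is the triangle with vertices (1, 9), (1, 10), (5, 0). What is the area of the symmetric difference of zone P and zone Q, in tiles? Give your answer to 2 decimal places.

|zone P| = 27, |zone Q| = 2, |zone P∩zone Q| = 1.8.
|zone P △ zone Q| = |zone P| + |zone Q| − 2·|zone P∩zone Q| = 27 + 2 − 3.6 = 25.40.

25.40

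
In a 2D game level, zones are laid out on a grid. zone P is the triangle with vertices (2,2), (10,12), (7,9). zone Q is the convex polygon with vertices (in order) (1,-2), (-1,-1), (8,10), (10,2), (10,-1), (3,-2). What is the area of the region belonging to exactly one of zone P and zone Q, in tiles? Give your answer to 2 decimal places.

68.45

|zone P| = 3, |zone Q| = 70, |zone P∩zone Q| = 2.2738.
|zone P △ zone Q| = |zone P| + |zone Q| − 2·|zone P∩zone Q| = 3 + 70 − 4.5476 = 68.45.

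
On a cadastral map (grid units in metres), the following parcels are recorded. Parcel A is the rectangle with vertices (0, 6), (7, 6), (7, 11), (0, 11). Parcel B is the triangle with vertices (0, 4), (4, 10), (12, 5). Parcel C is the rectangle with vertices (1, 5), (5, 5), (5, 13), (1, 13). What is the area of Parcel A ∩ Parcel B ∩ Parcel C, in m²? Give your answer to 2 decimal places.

The intersection is the polygon with vertices (1.333,6), (4,10), (5,9.375), (5,6).
By the shoelace formula its area is 9.02.

9.02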